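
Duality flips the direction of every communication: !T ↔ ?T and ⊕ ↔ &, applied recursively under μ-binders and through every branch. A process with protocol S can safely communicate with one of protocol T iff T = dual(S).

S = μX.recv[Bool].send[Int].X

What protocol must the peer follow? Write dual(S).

μX.send[Bool].recv[Int].X

μX → μX  (rec unchanged)
  recv[Bool] → send[Bool]
    send[Int] → recv[Int]
      dual(X) = X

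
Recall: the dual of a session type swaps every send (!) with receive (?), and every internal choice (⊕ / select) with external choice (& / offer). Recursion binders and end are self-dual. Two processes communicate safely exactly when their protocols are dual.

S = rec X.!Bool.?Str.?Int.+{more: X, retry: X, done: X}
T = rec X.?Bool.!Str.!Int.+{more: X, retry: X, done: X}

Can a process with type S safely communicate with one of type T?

rec X ‖ rec X  match (μ self-dual)
  !Bool ‖ ?Bool  match
    ?Str ‖ !Str  match
      ?Int ‖ !Int  match
        +{more,retry,done} ‖ +{more,retry,done}  ✗ choice polarity not flipped — not dual

NO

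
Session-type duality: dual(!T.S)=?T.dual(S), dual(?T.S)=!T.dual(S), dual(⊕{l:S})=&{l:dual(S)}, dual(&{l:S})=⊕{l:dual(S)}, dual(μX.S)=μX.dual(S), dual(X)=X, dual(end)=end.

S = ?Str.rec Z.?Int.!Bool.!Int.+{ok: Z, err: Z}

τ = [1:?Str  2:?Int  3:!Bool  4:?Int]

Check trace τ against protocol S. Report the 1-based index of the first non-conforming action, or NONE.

[1] ?Str  ok  residual = rec Z.…
[2] ?Int  ok  residual = !Bool.!Int.+{ok: rec Z.…, err: rec Z.…}
[3] !Bool  ok  residual = !Int.+{ok: rec Z.…, err: rec Z.…}
[4] got ?Int, protocol expects !Int  ✗

4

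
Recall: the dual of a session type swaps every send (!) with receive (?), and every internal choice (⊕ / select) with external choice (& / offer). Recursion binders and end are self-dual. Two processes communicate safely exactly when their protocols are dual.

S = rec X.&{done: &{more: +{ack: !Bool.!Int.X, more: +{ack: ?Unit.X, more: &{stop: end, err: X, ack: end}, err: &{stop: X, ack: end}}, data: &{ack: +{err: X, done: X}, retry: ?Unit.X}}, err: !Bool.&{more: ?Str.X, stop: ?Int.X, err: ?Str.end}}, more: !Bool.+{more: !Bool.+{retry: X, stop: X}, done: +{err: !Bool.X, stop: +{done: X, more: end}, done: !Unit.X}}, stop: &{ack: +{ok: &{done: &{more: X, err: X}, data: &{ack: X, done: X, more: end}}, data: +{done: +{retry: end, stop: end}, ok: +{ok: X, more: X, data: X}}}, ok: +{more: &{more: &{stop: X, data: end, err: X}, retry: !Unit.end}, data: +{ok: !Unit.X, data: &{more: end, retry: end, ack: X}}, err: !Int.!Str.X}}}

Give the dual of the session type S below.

rec X = rec X  (μ self-dual)
  &{done,more,stop} = +{done,more,stop}  (external→internal)
    case done:
      &{more,err} = +{more,err}  (external→internal)
        case more:
          +{ack,more,data} = &{ack,more,data}  (⊕→&)
            case ack:
              !Bool = ?Bool
                !Int = ?Int
                  dual(X) = X
            case more:
              +{ack,more,err} = &{ack,more,err}  (⊕→&)
                case ack:
                  ?Unit = !Unit
                    dual(X) = X
                case more:
                  &{stop,err,ack} = +{stop,err,ack}  (external→internal)
                    case stop:
                      dual(end) = end
                    case err:
                      dual(X) = X
                    case ack:
                      dual(end) = end
                case err:
                  &{stop,ack} = +{stop,ack}  (external→internal)
                    case stop:
                      dual(X) = X
                    case ack:
                      dual(end) = end
            case data:
              &{ack,retry} = +{ack,retry}  (external→internal)
                case ack:
                  +{err,done} = &{err,done}  (⊕→&)
                    case err:
                      dual(X) = X
                    case done:
                      dual(X) = X
                case retry:
                  ?Unit = !Unit
                    dual(X) = X
        case err:
          !Bool = ?Bool
            &{more,stop,err} = +{more,stop,err}  (external→internal)
              case more:
                ?Str = !Str
                  dual(X) = X
              case stop:
                ?Int = !Int
                  dual(X) = X
              case err:
                ?Str = !Str
                  dual(end) = end
    case more:
      !Bool = ?Bool
        +{more,done} = &{more,done}  (⊕→&)
          case more:
            !Bool = ?Bool
              +{retry,stop} = &{retry,stop}  (⊕→&)
                case retry:
                  dual(X) = X
                case stop:
                  dual(X) = X
          case done:
            +{err,stop,done} = &{err,stop,done}  (⊕→&)
              case err:
                !Bool = ?Bool
                  dual(X) = X
              case stop:
                +{done,more} = &{done,more}  (⊕→&)
                  case done:
                    dual(X) = X
                  case more:
                    dual(end) = end
              case done:
                !Unit = ?Unit
                  dual(X) = X
    case stop:
      &{ack,ok} = +{ack,ok}  (external→internal)
        case ack:
          +{ok,data} = &{ok,data}  (⊕→&)
            case ok:
              &{done,data} = +{done,data}  (external→internal)
                case done:
                  &{more,err} = +{more,err}  (external→internal)
                    case more:
                      dual(X) = X
                    case err:
                      dual(X) = X
                case data:
                  &{ack,done,more} = +{ack,done,more}  (external→internal)
                    case ack:
                      dual(X) = X
                    case done:
                      dual(X) = X
                    case more:
                      dual(end) = end
            case data:
              +{done,ok} = &{done,ok}  (⊕→&)
                case done:
                  +{retry,stop} = &{retry,stop}  (⊕→&)
                    case retry:
                      dual(end) = end
                    case stop:
                      dual(end) = end
                case ok:
                  +{ok,more,data} = &{ok,more,data}  (⊕→&)
                    case ok:
                      dual(X) = X
                    case more:
                      dual(X) = X
                    case data:
                      dual(X) = X
        case ok:
          +{more,data,err} = &{more,data,err}  (⊕→&)
            case more:
              &{more,retry} = +{more,retry}  (external→internal)
                case more:
                  &{stop,data,err} = +{stop,data,err}  (external→internal)
                    case stop:
                      dual(X) = X
                    case data:
                      dual(end) = end
                    case err:
                      dual(X) = X
                case retry:
                  !Unit = ?Unit
                    dual(end) = end
            case data:
              +{ok,data} = &{ok,data}  (⊕→&)
                case ok:
                  !Unit = ?Unit
                    dual(X) = X
                case data:
                  &{more,retry,ack} = +{more,retry,ack}  (external→internal)
                    case more:
                      dual(end) = end
                    case retry:
                      dual(end) = end
                    case ack:
                      dual(X) = X
            case err:
              !Int = ?Int
                !Str = ?Str
                  dual(X) = X

rec X.+{done: +{more: &{ack: ?Bool.?Int.X, more: &{ack: !Unit.X, more: +{stop: end, err: X, ack: end}, err: +{stop: X, ack: end}}, data: +{ack: &{err: X, done: X}, retry: !Unit.X}}, err: ?Bool.+{more: !Str.X, stop: !Int.X, err: !Str.end}}, more: ?Bool.&{more: ?Bool.&{retry: X, stop: X}, done: &{err: ?Bool.X, stop: &{done: X, more: end}, done: ?Unit.X}}, stop: +{ack: &{ok: +{done: +{more: X, err: X}, data: +{ack: X, done: X, more: end}}, data: &{done: &{retry: end, stop: end}, ok: &{ok: X, more: X, data: X}}}, ok: &{more: +{more: +{stop: X, data: end, err: X}, retry: ?Unit.end}, data: &{ok: ?Unit.X, data: +{more: end, retry: end, ack: X}}, err: ?Int.?Str.X}}}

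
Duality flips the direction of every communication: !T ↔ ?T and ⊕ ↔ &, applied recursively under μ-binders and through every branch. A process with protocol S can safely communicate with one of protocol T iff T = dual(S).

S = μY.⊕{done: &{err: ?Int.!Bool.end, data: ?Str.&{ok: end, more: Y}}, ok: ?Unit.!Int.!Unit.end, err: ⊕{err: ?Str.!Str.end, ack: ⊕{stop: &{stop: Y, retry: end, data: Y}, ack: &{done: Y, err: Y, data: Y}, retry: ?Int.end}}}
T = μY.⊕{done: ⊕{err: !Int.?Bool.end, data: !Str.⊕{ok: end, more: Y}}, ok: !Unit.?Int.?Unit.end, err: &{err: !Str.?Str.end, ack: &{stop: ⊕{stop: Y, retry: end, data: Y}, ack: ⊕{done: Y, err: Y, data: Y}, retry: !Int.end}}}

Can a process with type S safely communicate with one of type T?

NO

μY vs μY  ✓ (rec unchanged)
  ⊕{done,ok,err} vs ⊕{done,ok,err}  ✗ choice polarity not flipped — not dual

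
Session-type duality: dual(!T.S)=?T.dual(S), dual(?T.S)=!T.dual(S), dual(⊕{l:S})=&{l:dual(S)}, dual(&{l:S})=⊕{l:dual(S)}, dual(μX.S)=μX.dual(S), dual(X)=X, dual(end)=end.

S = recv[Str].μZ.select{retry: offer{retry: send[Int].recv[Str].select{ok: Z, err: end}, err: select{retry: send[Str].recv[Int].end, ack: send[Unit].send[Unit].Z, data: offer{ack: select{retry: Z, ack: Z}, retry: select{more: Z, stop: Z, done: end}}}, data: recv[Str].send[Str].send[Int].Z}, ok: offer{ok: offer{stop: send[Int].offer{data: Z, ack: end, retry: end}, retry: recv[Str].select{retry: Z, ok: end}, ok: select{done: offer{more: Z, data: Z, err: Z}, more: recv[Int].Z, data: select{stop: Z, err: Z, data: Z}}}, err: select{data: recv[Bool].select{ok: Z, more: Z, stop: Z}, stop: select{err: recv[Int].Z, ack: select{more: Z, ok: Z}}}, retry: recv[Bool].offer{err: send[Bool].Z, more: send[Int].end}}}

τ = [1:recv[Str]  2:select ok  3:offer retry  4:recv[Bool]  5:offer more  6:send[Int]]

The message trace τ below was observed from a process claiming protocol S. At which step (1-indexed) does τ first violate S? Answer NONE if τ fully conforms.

NONE

[1] recv[Str]  ok  now at μZ.…
[2] select ok  ok  now at offer{ok: offer{stop: send[Int].offer{data: μZ.…, ack: end, retry: end}, retry: recv[Str].select{retry: μZ.…, ok: end}, ok: select{done: offer{more: μZ.…, data: μZ.…, err: μZ.…}, more: recv[Int].μZ.…, data: select{stop: μZ.…, err: μZ.…, data: μZ.…}}}, err: select{data: recv[Bool].select{ok: μZ.…, more: μZ.…, stop: μZ.…}, stop: select{err: recv[Int].μZ.…, ack: select{more: μZ.…, ok: μZ.…}}}, retry: recv[Bool].offer{err: send[Bool].μZ.…, more: send[Int].end}}
[3] offer retry  ok  now at recv[Bool].offer{err: send[Bool].μZ.…, more: send[Int].end}
[4] recv[Bool]  ok  now at offer{err: send[Bool].μZ.…, more: send[Int].end}
[5] offer more  ok  now at send[Int].end
[6] send[Int]  ok  now at end
τ conforms to S (length 6)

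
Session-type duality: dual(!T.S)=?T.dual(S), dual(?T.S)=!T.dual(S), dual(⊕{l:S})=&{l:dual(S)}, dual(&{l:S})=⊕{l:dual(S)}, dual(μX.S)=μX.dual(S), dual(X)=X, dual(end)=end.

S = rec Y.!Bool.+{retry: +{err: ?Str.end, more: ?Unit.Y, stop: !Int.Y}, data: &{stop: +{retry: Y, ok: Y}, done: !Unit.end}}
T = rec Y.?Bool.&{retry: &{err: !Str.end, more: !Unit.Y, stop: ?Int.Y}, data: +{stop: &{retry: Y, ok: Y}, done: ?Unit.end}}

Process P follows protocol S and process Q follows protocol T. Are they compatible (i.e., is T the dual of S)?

rec Y | rec Y  ok (binder kept)
  !Bool | ?Bool  ok
    +{retry,data} | &{retry,data}  ok same labels
      • retry:
        +{err,more,stop} | &{err,more,stop}  ok same labels
          • err:
            ?Str | !Str  ok
              end | end  ok
          • more:
            ?Unit | !Unit  ok
              Y | Y  ok
          • stop:
            !Int | ?Int  ok
              Y | Y  ok
      • data:
        &{stop,done} | +{stop,done}  ok same labels
          • stop:
            +{retry,ok} | &{retry,ok}  ok same labels
              • retry:
                Y | Y  ok
              • ok:
                Y | Y  ok
          • done:
            !Unit | ?Unit  ok
              end | end  ok

YES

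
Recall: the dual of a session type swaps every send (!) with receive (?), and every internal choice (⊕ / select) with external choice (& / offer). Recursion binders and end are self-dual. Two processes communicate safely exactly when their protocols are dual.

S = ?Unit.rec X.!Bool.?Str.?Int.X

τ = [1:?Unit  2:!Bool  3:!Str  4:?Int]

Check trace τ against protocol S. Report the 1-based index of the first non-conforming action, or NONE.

step 1: ?Unit  ✓  state: rec X.…
step 2: !Bool  ✓  state: ?Str.?Int.rec X.…
step 3: got !Str, protocol expects ?Str  ✗

3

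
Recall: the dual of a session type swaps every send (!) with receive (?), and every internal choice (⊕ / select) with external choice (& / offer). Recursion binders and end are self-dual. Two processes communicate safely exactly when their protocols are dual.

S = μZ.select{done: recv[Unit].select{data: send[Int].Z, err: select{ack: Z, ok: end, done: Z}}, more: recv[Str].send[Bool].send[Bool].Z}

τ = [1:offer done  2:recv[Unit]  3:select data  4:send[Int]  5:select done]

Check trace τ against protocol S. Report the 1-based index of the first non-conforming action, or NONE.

step 1: got offer done, protocol expects select done or select more  ✗

1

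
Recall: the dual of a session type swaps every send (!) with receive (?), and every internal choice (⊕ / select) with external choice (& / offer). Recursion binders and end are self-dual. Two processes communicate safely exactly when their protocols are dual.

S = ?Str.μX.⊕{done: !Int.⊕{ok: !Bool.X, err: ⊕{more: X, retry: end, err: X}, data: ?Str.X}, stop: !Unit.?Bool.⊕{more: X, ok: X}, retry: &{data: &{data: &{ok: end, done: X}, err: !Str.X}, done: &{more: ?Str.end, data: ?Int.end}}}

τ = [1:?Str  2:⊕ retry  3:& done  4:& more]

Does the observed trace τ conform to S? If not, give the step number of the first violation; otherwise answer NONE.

NONE

[1] ?Str  ok  now at μX.…
[2] ⊕ retry  ok  now at &{data: &{data: &{ok: end, done: μX.…}, err: !Str.μX.…}, done: &{more: ?Str.end, data: ?Int.end}}
[3] & done  ok  now at &{more: ?Str.end, data: ?Int.end}
[4] & more  ok  now at ?Str.end
τ conforms to S (length 4)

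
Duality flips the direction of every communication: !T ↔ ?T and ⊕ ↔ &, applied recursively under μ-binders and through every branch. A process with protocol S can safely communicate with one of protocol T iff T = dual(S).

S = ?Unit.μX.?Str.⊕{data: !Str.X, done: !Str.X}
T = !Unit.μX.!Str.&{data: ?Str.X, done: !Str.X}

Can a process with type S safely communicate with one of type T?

?Unit | !Unit  ✓
  μX | μX  ✓ (μ self-dual)
    ?Str | !Str  ✓
      ⊕{data,done} | &{data,done}  ✓ same labels
        case data:
          !Str | ?Str  ✓
            X | X  ✓
        case done:
          !Str | !Str  ✗ same direction on both sides — not dual

NO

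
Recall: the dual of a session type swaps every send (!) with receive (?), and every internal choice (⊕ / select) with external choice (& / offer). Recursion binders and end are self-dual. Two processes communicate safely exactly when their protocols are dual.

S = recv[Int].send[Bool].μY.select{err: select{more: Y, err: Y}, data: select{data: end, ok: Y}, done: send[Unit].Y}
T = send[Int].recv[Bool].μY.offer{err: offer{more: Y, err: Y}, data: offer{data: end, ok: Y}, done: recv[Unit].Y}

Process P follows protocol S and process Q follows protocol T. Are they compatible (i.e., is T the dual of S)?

YES

recv[Int] | send[Int]  ok
  send[Bool] | recv[Bool]  ok
    μY | μY  ok (μ self-dual)
      select{err,data,done} | offer{err,data,done}  ok labels match
        [err]
          select{more,err} | offer{more,err}  ok labels match
            [more]
              Y | Y  ok
            [err]
              Y | Y  ok
        [data]
          select{data,ok} | offer{data,ok}  ok labels match
            [data]
              end | end  ok
            [ok]
              Y | Y  ok
        [done]
          send[Unit] | recv[Unit]  ok
            Y | Y  ok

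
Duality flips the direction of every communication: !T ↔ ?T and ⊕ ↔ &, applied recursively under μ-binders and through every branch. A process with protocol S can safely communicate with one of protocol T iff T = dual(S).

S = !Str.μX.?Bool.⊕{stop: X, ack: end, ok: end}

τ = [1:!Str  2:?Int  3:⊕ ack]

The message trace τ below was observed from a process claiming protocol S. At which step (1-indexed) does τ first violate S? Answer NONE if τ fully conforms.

[1] !Str  match  now at μX.…
[2] got ?Int, protocol expects ?Bool  ✗

2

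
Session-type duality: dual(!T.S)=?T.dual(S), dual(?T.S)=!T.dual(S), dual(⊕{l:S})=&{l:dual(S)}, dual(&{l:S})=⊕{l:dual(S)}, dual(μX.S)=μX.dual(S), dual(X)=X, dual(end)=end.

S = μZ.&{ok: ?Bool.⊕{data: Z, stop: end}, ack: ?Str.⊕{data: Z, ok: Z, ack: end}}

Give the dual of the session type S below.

μZ ↦ μZ  (rec unchanged)
  &{ok,ack} ↦ ⊕{ok,ack}  (offer→select)
    case ok:
      ?Bool ↦ !Bool
        ⊕{data,stop} ↦ &{data,stop}  (⊕→&)
          case data:
            Z self-dual
          case stop:
            end self-dual
    case ack:
      ?Str ↦ !Str
        ⊕{data,ok,ack} ↦ &{data,ok,ack}  (⊕→&)
          case data:
            Z self-dual
          case ok:
            Z self-dual
          case ack:
            end self-dual

μZ.⊕{ok: !Bool.&{data: Z, stop: end}, ack: !Str.&{data: Z, ok: Z, ack: end}}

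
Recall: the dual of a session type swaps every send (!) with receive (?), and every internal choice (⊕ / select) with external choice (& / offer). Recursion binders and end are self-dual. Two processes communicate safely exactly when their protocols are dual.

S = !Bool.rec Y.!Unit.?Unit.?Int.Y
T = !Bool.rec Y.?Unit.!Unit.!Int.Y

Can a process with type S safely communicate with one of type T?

!Bool vs !Bool  ✗ same direction on both sides — not dual

NO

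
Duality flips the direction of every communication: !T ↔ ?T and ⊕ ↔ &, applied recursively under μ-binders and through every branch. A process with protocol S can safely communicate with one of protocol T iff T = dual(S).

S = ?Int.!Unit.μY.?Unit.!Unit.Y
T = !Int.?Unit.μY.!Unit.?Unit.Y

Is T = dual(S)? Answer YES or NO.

YES

?Int ‖ !Int  ok
  !Unit ‖ ?Unit  ok
    μY ‖ μY  ok (μ self-dual)
      ?Unit ‖ !Unit  ok
        !Unit ‖ ?Unit  ok
          Y ‖ Y  ok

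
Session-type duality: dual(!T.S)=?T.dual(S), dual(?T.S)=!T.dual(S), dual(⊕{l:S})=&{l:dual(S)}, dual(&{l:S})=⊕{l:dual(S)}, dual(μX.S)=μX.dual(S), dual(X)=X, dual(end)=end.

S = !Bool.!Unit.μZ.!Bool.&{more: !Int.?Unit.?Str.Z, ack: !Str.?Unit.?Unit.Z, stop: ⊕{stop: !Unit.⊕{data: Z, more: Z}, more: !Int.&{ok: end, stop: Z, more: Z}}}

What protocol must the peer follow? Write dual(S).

?Bool.?Unit.μZ.?Bool.⊕{more: ?Int.!Unit.!Str.Z, ack: ?Str.!Unit.!Unit.Z, stop: &{stop: ?Unit.&{data: Z, more: Z}, more: ?Int.⊕{ok: end, stop: Z, more: Z}}}

!Bool → ?Bool
  !Unit → ?Unit
    μZ → μZ  (binder kept)
      !Bool → ?Bool
        &{more,ack,stop} → ⊕{more,ack,stop}  (offer→select)
          [more]
            !Int → ?Int
              ?Unit → !Unit
                ?Str → !Str
                  Z self-dual
          [ack]
            !Str → ?Str
              ?Unit → !Unit
                ?Unit → !Unit
                  Z self-dual
          [stop]
            ⊕{stop,more} → &{stop,more}  (⊕→&)
              [stop]
                !Unit → ?Unit
                  ⊕{data,more} → &{data,more}  (⊕→&)
                    [data]
                      Z self-dual
                    [more]
                      Z self-dual
              [more]
                !Int → ?Int
                  &{ok,stop,more} → ⊕{ok,stop,more}  (offer→select)
                    [ok]
                      end self-dual
                    [stop]
                      Z self-dual
                    [more]
                      Z self-dual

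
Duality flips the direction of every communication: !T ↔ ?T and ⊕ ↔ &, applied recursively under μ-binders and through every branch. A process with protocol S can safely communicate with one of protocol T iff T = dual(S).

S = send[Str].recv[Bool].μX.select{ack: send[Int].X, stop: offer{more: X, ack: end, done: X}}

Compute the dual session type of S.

send[Str] ↦ recv[Str]
  recv[Bool] ↦ send[Bool]
    μX ↦ μX  (binder kept)
      select{ack,stop} ↦ offer{ack,stop}  (internal→external)
        case ack:
          send[Int] ↦ recv[Int]
            X self-dual
        case stop:
          offer{more,ack,done} ↦ select{more,ack,done}  (offer→select)
            case more:
              X self-dual
            case ack:
              end self-dual
            case done:
              X self-dual

recv[Str].send[Bool].μX.offer{ack: recv[Int].X, stop: select{more: X, ack: end, done: X}}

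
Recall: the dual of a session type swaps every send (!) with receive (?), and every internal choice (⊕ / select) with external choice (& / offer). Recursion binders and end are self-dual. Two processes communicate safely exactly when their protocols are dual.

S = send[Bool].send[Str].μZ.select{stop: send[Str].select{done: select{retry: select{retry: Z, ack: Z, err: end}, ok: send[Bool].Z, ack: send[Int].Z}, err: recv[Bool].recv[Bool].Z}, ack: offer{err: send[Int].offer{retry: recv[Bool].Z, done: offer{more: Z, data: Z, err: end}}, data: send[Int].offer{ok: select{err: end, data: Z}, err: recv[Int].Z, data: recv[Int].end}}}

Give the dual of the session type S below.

recv[Bool].recv[Str].μZ.offer{stop: recv[Str].offer{done: offer{retry: offer{retry: Z, ack: Z, err: end}, ok: recv[Bool].Z, ack: recv[Int].Z}, err: send[Bool].send[Bool].Z}, ack: select{err: recv[Int].select{retry: send[Bool].Z, done: select{more: Z, data: Z, err: end}}, data: recv[Int].select{ok: offer{err: end, data: Z}, err: send[Int].Z, data: send[Int].end}}}

send[Bool] ↦ recv[Bool]
  send[Str] ↦ recv[Str]
    μZ ↦ μZ  (binder kept)
      select{stop,ack} ↦ offer{stop,ack}  (⊕→&)
        [stop]
          send[Str] ↦ recv[Str]
            select{done,err} ↦ offer{done,err}  (⊕→&)
              [done]
                select{retry,ok,ack} ↦ offer{retry,ok,ack}  (⊕→&)
                  [retry]
                    select{retry,ack,err} ↦ offer{retry,ack,err}  (⊕→&)
                      [retry]
                        Z ↦ Z
                      [ack]
                        Z ↦ Z
                      [err]
                        end ↦ end
                  [ok]
                    send[Bool] ↦ recv[Bool]
                      Z ↦ Z
                  [ack]
                    send[Int] ↦ recv[Int]
                      Z ↦ Z
              [err]
                recv[Bool] ↦ send[Bool]
                  recv[Bool] ↦ send[Bool]
                    Z ↦ Z
        [ack]
          offer{err,data} ↦ select{err,data}  (external→internal)
            [err]
              send[Int] ↦ recv[Int]
                offer{retry,done} ↦ select{retry,done}  (external→internal)
                  [retry]
                    recv[Bool] ↦ send[Bool]
                      Z ↦ Z
                  [done]
                    offer{more,data,err} ↦ select{more,data,err}  (external→internal)
                      [more]
                        Z ↦ Z
                      [data]
                        Z ↦ Z
                      [err]
                        end ↦ end
            [data]
              send[Int] ↦ recv[Int]
                offer{ok,err,data} ↦ select{ok,err,data}  (external→internal)
                  [ok]
                    select{err,data} ↦ offer{err,data}  (⊕→&)
                      [err]
                        end ↦ end
                      [data]
                        Z ↦ Z
                  [err]
                    recv[Int] ↦ send[Int]
                      Z ↦ Z
                  [data]
                    recv[Int] ↦ send[Int]
                      end ↦ end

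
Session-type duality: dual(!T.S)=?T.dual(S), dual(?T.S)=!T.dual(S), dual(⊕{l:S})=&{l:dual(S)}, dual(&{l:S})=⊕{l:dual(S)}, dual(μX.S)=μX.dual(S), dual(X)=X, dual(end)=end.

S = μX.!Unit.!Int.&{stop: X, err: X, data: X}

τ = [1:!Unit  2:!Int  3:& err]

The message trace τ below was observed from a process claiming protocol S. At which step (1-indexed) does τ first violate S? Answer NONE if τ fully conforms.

NONE

step 1: !Unit  ok  now at !Int.&{stop: μX.…, err: μX.…, data: μX.…}
step 2: !Int  ok  now at &{stop: μX.…, err: μX.…, data: μX.…}
step 3: & err  ok  now at μX.…
τ conforms to S (length 3)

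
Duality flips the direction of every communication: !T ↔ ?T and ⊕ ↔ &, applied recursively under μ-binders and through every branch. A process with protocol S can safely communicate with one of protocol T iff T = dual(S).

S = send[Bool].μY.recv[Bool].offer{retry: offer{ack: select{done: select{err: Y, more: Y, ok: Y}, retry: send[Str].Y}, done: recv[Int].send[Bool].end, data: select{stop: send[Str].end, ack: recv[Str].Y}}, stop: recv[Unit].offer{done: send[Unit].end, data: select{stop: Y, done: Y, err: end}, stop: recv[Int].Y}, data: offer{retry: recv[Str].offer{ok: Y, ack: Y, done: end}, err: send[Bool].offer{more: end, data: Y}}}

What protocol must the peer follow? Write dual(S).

recv[Bool].μY.send[Bool].select{retry: select{ack: offer{done: offer{err: Y, more: Y, ok: Y}, retry: recv[Str].Y}, done: send[Int].recv[Bool].end, data: offer{stop: recv[Str].end, ack: send[Str].Y}}, stop: send[Unit].select{done: recv[Unit].end, data: offer{stop: Y, done: Y, err: end}, stop: send[Int].Y}, data: select{retry: send[Str].select{ok: Y, ack: Y, done: end}, err: recv[Bool].select{more: end, data: Y}}}

send[Bool] → recv[Bool]
  μY → μY  (μ self-dual)
    recv[Bool] → send[Bool]
      offer{retry,stop,data} → select{retry,stop,data}  (offer→select)
        case retry:
          offer{ack,done,data} → select{ack,done,data}  (offer→select)
            case ack:
              select{done,retry} → offer{done,retry}  (internal→external)
                case done:
                  select{err,more,ok} → offer{err,more,ok}  (internal→external)
                    case err:
                      dual(Y) = Y
                    case more:
                      dual(Y) = Y
                    case ok:
                      dual(Y) = Y
                case retry:
                  send[Str] → recv[Str]
                    dual(Y) = Y
            case done:
              recv[Int] → send[Int]
                send[Bool] → recv[Bool]
                  dual(end) = end
            case data:
              select{stop,ack} → offer{stop,ack}  (internal→external)
                case stop:
                  send[Str] → recv[Str]
                    dual(end) = end
                case ack:
                  recv[Str] → send[Str]
                    dual(Y) = Y
        case stop:
          recv[Unit] → send[Unit]
            offer{done,data,stop} → select{done,data,stop}  (offer→select)
              case done:
                send[Unit] → recv[Unit]
                  dual(end) = end
              case data:
                select{stop,done,err} → offer{stop,done,err}  (internal→external)
                  case stop:
                    dual(Y) = Y
                  case done:
                    dual(Y) = Y
                  case err:
                    dual(end) = end
              case stop:
                recv[Int] → send[Int]
                  dual(Y) = Y
        case data:
          offer{retry,err} → select{retry,err}  (offer→select)
            case retry:
              recv[Str] → send[Str]
                offer{ok,ack,done} → select{ok,ack,done}  (offer→select)
                  case ok:
                    dual(Y) = Y
                  case ack:
                    dual(Y) = Y
                  case done:
                    dual(end) = end
            case err:
              send[Bool] → recv[Bool]
                offer{more,data} → select{more,data}  (offer→select)
                  case more:
                    dual(end) = end
                  case data:
                    dual(Y) = Y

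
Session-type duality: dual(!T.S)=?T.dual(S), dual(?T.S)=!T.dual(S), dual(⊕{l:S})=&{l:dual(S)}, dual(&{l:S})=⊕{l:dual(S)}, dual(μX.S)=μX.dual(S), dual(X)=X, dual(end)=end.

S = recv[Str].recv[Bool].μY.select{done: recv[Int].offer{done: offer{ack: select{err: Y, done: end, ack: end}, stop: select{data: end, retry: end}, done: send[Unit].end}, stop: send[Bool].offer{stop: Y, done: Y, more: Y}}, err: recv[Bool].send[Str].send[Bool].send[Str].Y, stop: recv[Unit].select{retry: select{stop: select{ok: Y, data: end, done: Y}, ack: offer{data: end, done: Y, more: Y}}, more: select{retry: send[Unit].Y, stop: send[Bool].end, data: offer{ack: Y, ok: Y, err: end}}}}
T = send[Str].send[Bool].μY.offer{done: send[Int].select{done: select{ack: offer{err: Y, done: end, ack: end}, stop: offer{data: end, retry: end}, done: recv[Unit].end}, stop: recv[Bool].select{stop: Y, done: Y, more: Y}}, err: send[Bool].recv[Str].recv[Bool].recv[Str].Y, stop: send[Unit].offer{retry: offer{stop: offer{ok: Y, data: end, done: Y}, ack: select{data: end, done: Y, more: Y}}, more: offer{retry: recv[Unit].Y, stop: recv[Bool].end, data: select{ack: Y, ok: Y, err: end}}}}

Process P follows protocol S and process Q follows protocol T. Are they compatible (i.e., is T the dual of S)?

recv[Str] ‖ send[Str]  ✓
  recv[Bool] ‖ send[Bool]  ✓
    μY ‖ μY  ✓ (μ self-dual)
      select{done,err,stop} ‖ offer{done,err,stop}  ✓ same labels
        [done]
          recv[Int] ‖ send[Int]  ✓
            offer{done,stop} ‖ select{done,stop}  ✓ same labels
              [done]
                offer{ack,stop,done} ‖ select{ack,stop,done}  ✓ same labels
                  [ack]
                    select{err,done,ack} ‖ offer{err,done,ack}  ✓ same labels
                      [err]
                        Y ‖ Y  ✓
                      [done]
                        end ‖ end  ✓
                      [ack]
                        end ‖ end  ✓
                  [stop]
                    select{data,retry} ‖ offer{data,retry}  ✓ same labels
                      [data]
                        end ‖ end  ✓
                      [retry]
                        end ‖ end  ✓
                  [done]
                    send[Unit] ‖ recv[Unit]  ✓
                      end ‖ end  ✓
              [stop]
                send[Bool] ‖ recv[Bool]  ✓
                  offer{stop,done,more} ‖ select{stop,done,more}  ✓ same labels
                    [stop]
                      Y ‖ Y  ✓
                    [done]
                      Y ‖ Y  ✓
                    [more]
                      Y ‖ Y  ✓
        [err]
          recv[Bool] ‖ send[Bool]  ✓
            send[Str] ‖ recv[Str]  ✓
              send[Bool] ‖ recv[Bool]  ✓
                send[Str] ‖ recv[Str]  ✓
                  Y ‖ Y  ✓
        [stop]
          recv[Unit] ‖ send[Unit]  ✓
            select{retry,more} ‖ offer{retry,more}  ✓ same labels
              [retry]
                select{stop,ack} ‖ offer{stop,ack}  ✓ same labels
                  [stop]
                    select{ok,data,done} ‖ offer{ok,data,done}  ✓ same labels
                      [ok]
                        Y ‖ Y  ✓
                      [data]
                        end ‖ end  ✓
                      [done]
                        Y ‖ Y  ✓
                  [ack]
                    offer{data,done,more} ‖ select{data,done,more}  ✓ same labels
                      [data]
                        end ‖ end  ✓
                      [done]
                        Y ‖ Y  ✓
                      [more]
                        Y ‖ Y  ✓
              [more]
                select{retry,stop,data} ‖ offer{retry,stop,data}  ✓ same labels
                  [retry]
                    send[Unit] ‖ recv[Unit]  ✓
                      Y ‖ Y  ✓
                  [stop]
                    send[Bool] ‖ recv[Bool]  ✓
                      end ‖ end  ✓
                  [data]
                    offer{ack,ok,err} ‖ select{ack,ok,err}  ✓ same labels
                      [ack]
                        Y ‖ Y  ✓
                      [ok]
                        Y ‖ Y  ✓
                      [err]
                        end ‖ end  ✓

YES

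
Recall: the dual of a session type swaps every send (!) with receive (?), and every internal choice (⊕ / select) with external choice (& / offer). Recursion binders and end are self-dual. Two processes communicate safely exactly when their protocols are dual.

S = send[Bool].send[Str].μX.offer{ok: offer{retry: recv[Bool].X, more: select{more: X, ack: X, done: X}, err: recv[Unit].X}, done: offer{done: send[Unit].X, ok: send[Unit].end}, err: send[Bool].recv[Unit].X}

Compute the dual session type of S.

recv[Bool].recv[Str].μX.select{ok: select{retry: send[Bool].X, more: offer{more: X, ack: X, done: X}, err: send[Unit].X}, done: select{done: recv[Unit].X, ok: recv[Unit].end}, err: recv[Bool].send[Unit].X}

send[Bool] → recv[Bool]
  send[Str] → recv[Str]
    μX → μX  (binder kept)
      offer{ok,done,err} → select{ok,done,err}  (offer→select)
        case ok:
          offer{retry,more,err} → select{retry,more,err}  (offer→select)
            case retry:
              recv[Bool] → send[Bool]
                X ↦ X
            case more:
              select{more,ack,done} → offer{more,ack,done}  (⊕→&)
                case more:
                  X ↦ X
                case ack:
                  X ↦ X
                case done:
                  X ↦ X
            case err:
              recv[Unit] → send[Unit]
                X ↦ X
        case done:
          offer{done,ok} → select{done,ok}  (offer→select)
            case done:
              send[Unit] → recv[Unit]
                X ↦ X
            case ok:
              send[Unit] → recv[Unit]
                end ↦ end
        case err:
          send[Bool] → recv[Bool]
            recv[Unit] → send[Unit]
              X ↦ X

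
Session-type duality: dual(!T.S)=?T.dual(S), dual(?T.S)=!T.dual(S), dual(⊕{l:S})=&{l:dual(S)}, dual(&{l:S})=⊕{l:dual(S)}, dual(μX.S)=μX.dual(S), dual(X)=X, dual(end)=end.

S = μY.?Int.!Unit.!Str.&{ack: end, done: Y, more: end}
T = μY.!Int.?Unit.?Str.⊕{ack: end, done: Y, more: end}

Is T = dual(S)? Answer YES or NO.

YES

μY vs μY  match (μ self-dual)
  ?Int vs !Int  match
    !Unit vs ?Unit  match
      !Str vs ?Str  match
        &{ack,done,more} vs ⊕{ack,done,more}  match same labels
          case ack:
            end vs end  match
          case done:
            Y vs Y  match
          case more:
            end vs end  match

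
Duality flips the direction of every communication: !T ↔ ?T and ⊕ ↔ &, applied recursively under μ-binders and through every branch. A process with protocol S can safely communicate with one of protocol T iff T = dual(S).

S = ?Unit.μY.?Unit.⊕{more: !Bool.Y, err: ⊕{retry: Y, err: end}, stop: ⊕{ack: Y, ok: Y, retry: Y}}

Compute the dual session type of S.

!Unit.μY.!Unit.&{more: ?Bool.Y, err: &{retry: Y, err: end}, stop: &{ack: Y, ok: Y, retry: Y}}

?Unit → !Unit
  μY → μY  (rec unchanged)
    ?Unit → !Unit
      ⊕{more,err,stop} → &{more,err,stop}  (⊕→&)
        [more]
          !Bool → ?Bool
            Y ↦ Y
        [err]
          ⊕{retry,err} → &{retry,err}  (⊕→&)
            [retry]
              Y ↦ Y
            [err]
              end ↦ end
        [stop]
          ⊕{ack,ok,retry} → &{ack,ok,retry}  (⊕→&)
            [ack]
              Y ↦ Y
            [ok]
              Y ↦ Y
            [retry]
              Y ↦ Y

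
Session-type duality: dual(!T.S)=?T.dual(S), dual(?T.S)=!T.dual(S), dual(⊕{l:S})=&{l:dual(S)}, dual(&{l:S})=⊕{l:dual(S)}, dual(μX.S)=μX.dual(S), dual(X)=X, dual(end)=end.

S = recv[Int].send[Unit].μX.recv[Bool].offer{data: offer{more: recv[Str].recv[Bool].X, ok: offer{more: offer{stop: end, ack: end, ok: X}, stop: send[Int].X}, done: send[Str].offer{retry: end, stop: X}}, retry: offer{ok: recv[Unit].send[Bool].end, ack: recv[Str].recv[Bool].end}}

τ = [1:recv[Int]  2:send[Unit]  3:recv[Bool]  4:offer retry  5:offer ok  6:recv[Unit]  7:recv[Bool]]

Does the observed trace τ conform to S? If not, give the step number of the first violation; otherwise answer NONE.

@1 recv[Int]  ✓  residual = send[Unit].μX.…
@2 send[Unit]  ✓  residual = μX.…
@3 recv[Bool]  ✓  residual = offer{data: offer{more: recv[Str].recv[Bool].μX.…, ok: offer{more: offer{stop: end, ack: end, ok: μX.…}, stop: send[Int].μX.…}, done: send[Str].offer{retry: end, stop: μX.…}}, retry: offer{ok: recv[Unit].send[Bool].end, ack: recv[Str].recv[Bool].end}}
@4 offer retry  ✓  residual = offer{ok: recv[Unit].send[Bool].end, ack: recv[Str].recv[Bool].end}
@5 offer ok  ✓  residual = recv[Unit].send[Bool].end
@6 recv[Unit]  ✓  residual = send[Bool].end
@7 got recv[Bool], protocol expects send[Bool]  ✗

7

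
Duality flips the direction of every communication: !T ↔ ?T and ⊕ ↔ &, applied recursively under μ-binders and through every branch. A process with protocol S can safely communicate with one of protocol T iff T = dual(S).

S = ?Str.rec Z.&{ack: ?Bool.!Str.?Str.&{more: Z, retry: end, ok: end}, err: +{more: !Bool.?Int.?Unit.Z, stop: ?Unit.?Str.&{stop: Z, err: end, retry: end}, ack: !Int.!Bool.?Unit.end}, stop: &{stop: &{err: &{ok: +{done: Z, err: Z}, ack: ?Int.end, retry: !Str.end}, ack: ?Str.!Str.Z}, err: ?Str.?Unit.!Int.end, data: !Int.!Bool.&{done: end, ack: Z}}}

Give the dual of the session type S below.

!Str.rec Z.+{ack: !Bool.?Str.!Str.+{more: Z, retry: end, ok: end}, err: &{more: ?Bool.!Int.!Unit.Z, stop: !Unit.!Str.+{stop: Z, err: end, retry: end}, ack: ?Int.?Bool.!Unit.end}, stop: +{stop: +{err: +{ok: &{done: Z, err: Z}, ack: !Int.end, retry: ?Str.end}, ack: !Str.?Str.Z}, err: !Str.!Unit.?Int.end, data: ?Int.?Bool.+{done: end, ack: Z}}}

?Str → !Str
  rec Z → rec Z  (μ self-dual)
    &{ack,err,stop} → +{ack,err,stop}  (external→internal)
      • ack:
        ?Bool → !Bool
          !Str → ?Str
            ?Str → !Str
              &{more,retry,ok} → +{more,retry,ok}  (external→internal)
                • more:
                  Z self-dual
                • retry:
                  end self-dual
                • ok:
                  end self-dual
      • err:
        +{more,stop,ack} → &{more,stop,ack}  (select→offer)
          • more:
            !Bool → ?Bool
              ?Int → !Int
                ?Unit → !Unit
                  Z self-dual
          • stop:
            ?Unit → !Unit
              ?Str → !Str
                &{stop,err,retry} → +{stop,err,retry}  (external→internal)
                  • stop:
                    Z self-dual
                  • err:
                    end self-dual
                  • retry:
                    end self-dual
          • ack:
            !Int → ?Int
              !Bool → ?Bool
                ?Unit → !Unit
                  end self-dual
      • stop:
        &{stop,err,data} → +{stop,err,data}  (external→internal)
          • stop:
            &{err,ack} → +{err,ack}  (external→internal)
              • err:
                &{ok,ack,retry} → +{ok,ack,retry}  (external→internal)
                  • ok:
                    +{done,err} → &{done,err}  (select→offer)
                      • done:
                        Z self-dual
                      • err:
                        Z self-dual
                  • ack:
                    ?Int → !Int
                      end self-dual
                  • retry:
                    !Str → ?Str
                      end self-dual
              • ack:
                ?Str → !Str
                  !Str → ?Str
                    Z self-dual
          • err:
            ?Str → !Str
              ?Unit → !Unit
                !Int → ?Int
                  end self-dual
          • data:
            !Int → ?Int
              !Bool → ?Bool
                &{done,ack} → +{done,ack}  (external→internal)
                  • done:
                    end self-dual
                  • ack:
                    Z self-dual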